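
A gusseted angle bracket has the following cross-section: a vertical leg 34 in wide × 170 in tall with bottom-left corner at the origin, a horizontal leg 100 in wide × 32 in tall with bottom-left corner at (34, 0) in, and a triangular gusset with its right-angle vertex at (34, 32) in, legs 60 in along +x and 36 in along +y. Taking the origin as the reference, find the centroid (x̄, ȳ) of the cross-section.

x̄ = 42.28 in, ȳ = 58.65 in

vertical leg: A = 34 × 170 = 5780.00, centroid at (17.00, 85.00).
horizontal leg: A = 100 × 32 = 3200.00, centroid at (84.00, 16.00).
gusset: A = ½·60·36 = 1080.00, centroid at (54.00, 44.00).
ΣA = 10060.00 in²
ΣAx̄ = (5780.00)(17.00) + (3200.00)(84.00) + (1080.00)(54.00) = 425380.00 in³
ΣAȳ = (5780.00)(85.00) + (3200.00)(16.00) + (1080.00)(44.00) = 590020.00 in³
x̄ = 425380.00 / 10060.00 = 42.28 in
ȳ = 590020.00 / 10060.00 = 58.65 in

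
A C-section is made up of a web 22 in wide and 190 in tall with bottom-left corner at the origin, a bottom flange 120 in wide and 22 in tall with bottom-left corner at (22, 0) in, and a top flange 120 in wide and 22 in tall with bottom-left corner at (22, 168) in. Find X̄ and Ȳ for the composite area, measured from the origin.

X̄ = 50.63 in, Ȳ = 95.00 in

Part | A | x̄ᵢ | ȳᵢ | A·x̄ᵢ | A·ȳᵢ
web | 4180.00 | 11.00 | 95.00 | 45980.00 | 397100.00
bottom flange | 2640.00 | 82.00 | 11.00 | 216480.00 | 29040.00
top flange | 2640.00 | 82.00 | 179.00 | 216480.00 | 472560.00
Σ | 9460.00 |  |  | 478940.00 | 898700.00
X̄ = 478940.00 / 9460.00 = 50.63 in
Ȳ = 898700.00 / 9460.00 = 95.00 in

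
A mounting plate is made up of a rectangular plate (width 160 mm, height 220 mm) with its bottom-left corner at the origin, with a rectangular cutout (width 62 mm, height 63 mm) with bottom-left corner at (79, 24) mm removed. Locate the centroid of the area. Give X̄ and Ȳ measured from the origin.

plate: A = 160 × 220 = 35200.00, centroid at (80.00, 110.00).
hole: A = −(62 × 63) = -3906.00, centroid at (110.00, 55.50).
ΣA = 31294.00 mm²
ΣAX̄ = (35200.00)(80.00) + (-3906.00)(110.00) = 2386340.00 mm³
ΣAȲ = (35200.00)(110.00) + (-3906.00)(55.50) = 3655217.00 mm³
X̄ = 2386340.00 / 31294.00 = 76.26 mm
Ȳ = 3655217.00 / 31294.00 = 116.80 mm

X̄ = 76.26 mm, Ȳ = 116.80 mm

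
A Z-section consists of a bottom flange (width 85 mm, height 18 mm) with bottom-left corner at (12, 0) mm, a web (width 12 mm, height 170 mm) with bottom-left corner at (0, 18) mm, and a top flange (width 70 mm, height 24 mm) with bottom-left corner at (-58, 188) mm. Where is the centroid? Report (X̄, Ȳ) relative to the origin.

X̄ = 10.85 mm, Ȳ = 106.65 mm

bottom flange: A = 85 × 18 = 1530.00, centroid at (54.50, 9.00).
web: A = 12 × 170 = 2040.00, centroid at (6.00, 103.00).
top flange: A = 70 × 24 = 1680.00, centroid at (-23.00, 200.00).
ΣA = 5250.00 mm²
ΣAX̄ = (1530.00)(54.50) + (2040.00)(6.00) + (1680.00)(-23.00) = 56985.00 mm³
ΣAȲ = (1530.00)(9.00) + (2040.00)(103.00) + (1680.00)(200.00) = 559890.00 mm³
X̄ = 56985.00 / 5250.00 = 10.85 mm
Ȳ = 559890.00 / 5250.00 = 106.65 mm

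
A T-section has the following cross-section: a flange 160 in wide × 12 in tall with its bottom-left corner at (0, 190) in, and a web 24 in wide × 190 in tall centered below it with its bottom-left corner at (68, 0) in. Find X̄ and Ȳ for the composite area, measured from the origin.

X̄ = 80.00 in, Ȳ = 124.93 in

web: A = 24 × 190 = 4560.00, centroid at (80.00, 95.00).
flange: A = 160 × 12 = 1920.00, centroid at (80.00, 196.00).
ΣA = 6480.00 in², ΣAX̄ = 518400.00 in³, ΣAȲ = 809520.00 in³.
X̄ = 518400.00/6480.00 = 80.00 in; Ȳ = 809520.00/6480.00 = 124.93 in.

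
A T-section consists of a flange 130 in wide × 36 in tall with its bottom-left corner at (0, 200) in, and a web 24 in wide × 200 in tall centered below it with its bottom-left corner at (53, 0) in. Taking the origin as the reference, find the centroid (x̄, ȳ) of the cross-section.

Part | A | x̄ᵢ | ȳᵢ | A·x̄ᵢ | A·ȳᵢ
web | 4800.00 | 65.00 | 100.00 | 312000.00 | 480000.00
flange | 4680.00 | 65.00 | 218.00 | 304200.00 | 1020240.00
Σ | 9480.00 |  |  | 616200.00 | 1500240.00
x̄ = 616200.00 / 9480.00 = 65.00 in
ȳ = 1500240.00 / 9480.00 = 158.25 in

x̄ = 65.00 in, ȳ = 158.25 in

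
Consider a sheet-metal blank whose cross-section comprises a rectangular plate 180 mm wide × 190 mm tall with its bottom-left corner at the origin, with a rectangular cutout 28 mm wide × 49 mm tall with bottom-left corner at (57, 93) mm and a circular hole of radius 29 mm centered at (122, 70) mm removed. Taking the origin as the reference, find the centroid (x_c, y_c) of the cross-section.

plate: A = 180 × 190 = 34200.00, centroid at (90.00, 95.00).
hole 1: A = −(28 × 49) = -1372.00, centroid at (71.00, 117.50).
hole 2: A = −π·29² = -2642.08, centroid at (122.00, 70.00).
ΣA = 30185.92 mm²
ΣAx_c = (34200.00)(90.00) + (-1372.00)(71.00) + (-2642.08)(122.00) = 2658254.31 mm³
ΣAy_c = (34200.00)(95.00) + (-1372.00)(117.50) + (-2642.08)(70.00) = 2902844.44 mm³
x_c = 2658254.31 / 30185.92 = 88.06 mm
y_c = 2902844.44 / 30185.92 = 96.17 mm

x_c = 88.06 mm, y_c = 96.17 mm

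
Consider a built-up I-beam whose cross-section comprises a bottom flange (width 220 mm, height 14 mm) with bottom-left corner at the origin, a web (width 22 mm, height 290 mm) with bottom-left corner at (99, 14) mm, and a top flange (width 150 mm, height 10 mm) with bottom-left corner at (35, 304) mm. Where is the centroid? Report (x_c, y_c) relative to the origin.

Part | A | x̄ᵢ | ȳᵢ | A·x̄ᵢ | A·ȳᵢ
bottom flange | 3080.00 | 110.00 | 7.00 | 338800.00 | 21560.00
web | 6380.00 | 110.00 | 159.00 | 701800.00 | 1014420.00
top flange | 1500.00 | 110.00 | 309.00 | 165000.00 | 463500.00
Σ | 10960.00 |  |  | 1205600.00 | 1499480.00
x_c = 1205600.00 / 10960.00 = 110.00 mm
y_c = 1499480.00 / 10960.00 = 136.81 mm

x_c = 110.00 mm, y_c = 136.81 mm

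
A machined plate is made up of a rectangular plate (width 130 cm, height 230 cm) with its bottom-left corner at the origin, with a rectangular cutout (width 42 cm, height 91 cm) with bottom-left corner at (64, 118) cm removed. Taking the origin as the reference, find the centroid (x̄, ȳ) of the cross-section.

x̄ = 62.07 cm, ȳ = 107.89 cm

plate: A = 130 × 230 = 29900.00, centroid at (65.00, 115.00).
hole: A = −(42 × 91) = -3822.00, centroid at (85.00, 163.50).
ΣA = 26078.00 cm²
ΣAx̄ = (29900.00)(65.00) + (-3822.00)(85.00) = 1618630.00 cm³
ΣAȳ = (29900.00)(115.00) + (-3822.00)(163.50) = 2813603.00 cm³
x̄ = 1618630.00 / 26078.00 = 62.07 cm
ȳ = 2813603.00 / 26078.00 = 107.89 cm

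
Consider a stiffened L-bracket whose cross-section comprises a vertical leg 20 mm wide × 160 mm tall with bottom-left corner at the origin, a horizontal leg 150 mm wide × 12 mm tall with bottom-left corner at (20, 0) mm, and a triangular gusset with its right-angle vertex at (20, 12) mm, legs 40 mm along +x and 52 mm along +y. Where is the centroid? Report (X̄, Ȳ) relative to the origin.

vertical leg: A = 20 × 160 = 3200.00, centroid at (10.00, 80.00).
horizontal leg: A = 150 × 12 = 1800.00, centroid at (95.00, 6.00).
gusset: A = ½·40·52 = 1040.00, centroid at (33.33, 29.33).
ΣA = 6040.00 mm²
ΣAX̄ = (3200.00)(10.00) + (1800.00)(95.00) + (1040.00)(33.33) = 237666.67 mm³
ΣAȲ = (3200.00)(80.00) + (1800.00)(6.00) + (1040.00)(29.33) = 297306.67 mm³
X̄ = 237666.67 / 6040.00 = 39.35 mm
Ȳ = 297306.67 / 6040.00 = 49.22 mm

X̄ = 39.35 mm, Ȳ = 49.22 mm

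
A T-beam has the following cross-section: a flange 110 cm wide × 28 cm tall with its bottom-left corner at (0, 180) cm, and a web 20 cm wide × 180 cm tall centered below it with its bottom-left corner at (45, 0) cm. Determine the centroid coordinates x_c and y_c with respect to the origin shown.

web: A = 20 × 180 = 3600.00, centroid at (55.00, 90.00).
flange: A = 110 × 28 = 3080.00, centroid at (55.00, 194.00).
ΣA = 6680.00 cm², ΣAx_c = 367400.00 cm³, ΣAy_c = 921520.00 cm³.
x_c = 367400.00/6680.00 = 55.00 cm; y_c = 921520.00/6680.00 = 137.95 cm.

x_c = 55.00 cm, y_c = 137.95 cm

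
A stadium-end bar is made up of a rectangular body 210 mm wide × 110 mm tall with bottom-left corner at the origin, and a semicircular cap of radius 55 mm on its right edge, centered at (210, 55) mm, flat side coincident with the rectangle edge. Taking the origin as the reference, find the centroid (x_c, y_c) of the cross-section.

Part | A | x̄ᵢ | ȳᵢ | A·x̄ᵢ | A·ȳᵢ
rectangular body | 23100.00 | 105.00 | 55.00 | 2425500.00 | 1270500.00
semicircular end | 4751.66 | 233.34 | 55.00 | 1108765.03 | 261341.24
Σ | 27851.66 |  |  | 3534265.03 | 1531841.24
x_c = 3534265.03 / 27851.66 = 126.90 mm
y_c = 1531841.24 / 27851.66 = 55.00 mm

x_c = 126.90 mm, y_c = 55.00 mm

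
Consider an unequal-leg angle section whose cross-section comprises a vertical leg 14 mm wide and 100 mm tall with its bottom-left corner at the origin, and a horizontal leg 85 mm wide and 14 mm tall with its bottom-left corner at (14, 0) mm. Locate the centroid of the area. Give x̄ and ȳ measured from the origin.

x̄ = 29.74 mm, ȳ = 30.24 mm

vertical leg: A = 14 × 100 = 1400.00, centroid at (7.00, 50.00).
horizontal leg: A = 85 × 14 = 1190.00, centroid at (56.50, 7.00).
ΣA = 2590.00 mm²
ΣAx̄ = (1400.00)(7.00) + (1190.00)(56.50) = 77035.00 mm³
ΣAȳ = (1400.00)(50.00) + (1190.00)(7.00) = 78330.00 mm³
x̄ = 77035.00 / 2590.00 = 29.74 mm
ȳ = 78330.00 / 2590.00 = 30.24 mm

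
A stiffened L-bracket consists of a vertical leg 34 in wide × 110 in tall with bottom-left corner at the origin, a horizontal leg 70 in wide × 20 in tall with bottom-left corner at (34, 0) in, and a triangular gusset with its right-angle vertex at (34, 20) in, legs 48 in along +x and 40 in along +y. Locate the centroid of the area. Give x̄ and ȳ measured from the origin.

x̄ = 34.13 in, ȳ = 41.26 in

vertical leg: A = 34 × 110 = 3740.00, centroid at (17.00, 55.00).
horizontal leg: A = 70 × 20 = 1400.00, centroid at (69.00, 10.00).
gusset: A = ½·48·40 = 960.00, centroid at (50.00, 33.33).
ΣA = 6100.00 in², ΣAx̄ = 208180.00 in³, ΣAȳ = 251700.00 in³.
x̄ = 208180.00/6100.00 = 34.13 in; ȳ = 251700.00/6100.00 = 41.26 in.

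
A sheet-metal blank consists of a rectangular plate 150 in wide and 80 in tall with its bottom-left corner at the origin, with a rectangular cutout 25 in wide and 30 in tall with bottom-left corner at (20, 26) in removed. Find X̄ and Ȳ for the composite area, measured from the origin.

X̄ = 77.83 in, Ȳ = 39.93 in

plate: A = 150 × 80 = 12000.00, centroid at (75.00, 40.00).
hole: A = −(25 × 30) = -750.00, centroid at (32.50, 41.00).
ΣA = 11250.00 in², ΣAX̄ = 875625.00 in³, ΣAȲ = 449250.00 in³.
X̄ = 875625.00/11250.00 = 77.83 in; Ȳ = 449250.00/11250.00 = 39.93 in.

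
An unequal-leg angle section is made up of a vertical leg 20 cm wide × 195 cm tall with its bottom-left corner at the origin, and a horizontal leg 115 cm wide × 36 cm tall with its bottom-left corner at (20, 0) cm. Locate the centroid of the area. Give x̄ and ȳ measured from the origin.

vertical leg: A = 20 × 195 = 3900.00, centroid at (10.00, 97.50).
horizontal leg: A = 115 × 36 = 4140.00, centroid at (77.50, 18.00).
ΣA = 8040.00 cm², ΣAx̄ = 359850.00 cm³, ΣAȳ = 454770.00 cm³.
x̄ = 359850.00/8040.00 = 44.76 cm; ȳ = 454770.00/8040.00 = 56.56 cm.

x̄ = 44.76 cm, ȳ = 56.56 cm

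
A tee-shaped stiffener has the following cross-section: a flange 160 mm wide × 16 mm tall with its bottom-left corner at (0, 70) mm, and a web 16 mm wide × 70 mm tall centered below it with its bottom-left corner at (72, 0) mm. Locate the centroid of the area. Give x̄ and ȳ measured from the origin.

Part | A | x̄ᵢ | ȳᵢ | A·x̄ᵢ | A·ȳᵢ
web | 1120.00 | 80.00 | 35.00 | 89600.00 | 39200.00
flange | 2560.00 | 80.00 | 78.00 | 204800.00 | 199680.00
Σ | 3680.00 |  |  | 294400.00 | 238880.00
x̄ = 294400.00 / 3680.00 = 80.00 mm
ȳ = 238880.00 / 3680.00 = 64.91 mm

x̄ = 80.00 mm, ȳ = 64.91 mm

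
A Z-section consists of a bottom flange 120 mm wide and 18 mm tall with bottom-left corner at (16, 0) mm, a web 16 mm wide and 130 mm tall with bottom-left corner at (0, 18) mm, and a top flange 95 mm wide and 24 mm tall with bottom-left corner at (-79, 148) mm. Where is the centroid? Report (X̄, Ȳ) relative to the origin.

bottom flange: A = 120 × 18 = 2160.00, centroid at (76.00, 9.00).
web: A = 16 × 130 = 2080.00, centroid at (8.00, 83.00).
top flange: A = 95 × 24 = 2280.00, centroid at (-31.50, 160.00).
ΣA = 6520.00 mm², ΣAX̄ = 108980.00 mm³, ΣAȲ = 556880.00 mm³.
X̄ = 108980.00/6520.00 = 16.71 mm; Ȳ = 556880.00/6520.00 = 85.41 mm.

X̄ = 16.71 mm, Ȳ = 85.41 mm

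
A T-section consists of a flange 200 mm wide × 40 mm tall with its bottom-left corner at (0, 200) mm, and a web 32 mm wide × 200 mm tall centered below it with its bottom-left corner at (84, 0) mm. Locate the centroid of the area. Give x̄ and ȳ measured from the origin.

web: A = 32 × 200 = 6400.00, centroid at (100.00, 100.00).
flange: A = 200 × 40 = 8000.00, centroid at (100.00, 220.00).
ΣA = 14400.00 mm², ΣAx̄ = 1440000.00 mm³, ΣAȳ = 2400000.00 mm³.
x̄ = 1440000.00/14400.00 = 100.00 mm; ȳ = 2400000.00/14400.00 = 166.67 mm.

x̄ = 100.00 mm, ȳ = 166.67 mm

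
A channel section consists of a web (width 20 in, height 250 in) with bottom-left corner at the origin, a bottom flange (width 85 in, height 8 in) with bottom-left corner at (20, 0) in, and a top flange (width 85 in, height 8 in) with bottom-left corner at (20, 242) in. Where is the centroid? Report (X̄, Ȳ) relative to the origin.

X̄ = 21.23 in, Ȳ = 125.00 in

Part | A | x̄ᵢ | ȳᵢ | A·x̄ᵢ | A·ȳᵢ
web | 5000.00 | 10.00 | 125.00 | 50000.00 | 625000.00
bottom flange | 680.00 | 62.50 | 4.00 | 42500.00 | 2720.00
top flange | 680.00 | 62.50 | 246.00 | 42500.00 | 167280.00
Σ | 6360.00 |  |  | 135000.00 | 795000.00
X̄ = 135000.00 / 6360.00 = 21.23 in
Ȳ = 795000.00 / 6360.00 = 125.00 in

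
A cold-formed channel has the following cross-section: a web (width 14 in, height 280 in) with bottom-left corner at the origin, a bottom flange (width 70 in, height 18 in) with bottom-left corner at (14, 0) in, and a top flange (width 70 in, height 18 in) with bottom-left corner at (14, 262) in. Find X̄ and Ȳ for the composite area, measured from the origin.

web: A = 14 × 280 = 3920.00, centroid at (7.00, 140.00).
bottom flange: A = 70 × 18 = 1260.00, centroid at (49.00, 9.00).
top flange: A = 70 × 18 = 1260.00, centroid at (49.00, 271.00).
ΣA = 6440.00 in², ΣAX̄ = 150920.00 in³, ΣAȲ = 901600.00 in³.
X̄ = 150920.00/6440.00 = 23.43 in; Ȳ = 901600.00/6440.00 = 140.00 in.

X̄ = 23.43 in, Ȳ = 140.00 in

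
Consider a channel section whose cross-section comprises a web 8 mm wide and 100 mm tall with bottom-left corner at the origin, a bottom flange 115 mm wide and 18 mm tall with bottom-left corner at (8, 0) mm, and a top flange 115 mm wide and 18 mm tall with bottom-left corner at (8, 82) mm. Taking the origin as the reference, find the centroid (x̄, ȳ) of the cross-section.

web: A = 8 × 100 = 800.00, centroid at (4.00, 50.00).
bottom flange: A = 115 × 18 = 2070.00, centroid at (65.50, 9.00).
top flange: A = 115 × 18 = 2070.00, centroid at (65.50, 91.00).
ΣA = 4940.00 mm², ΣAx̄ = 274370.00 mm³, ΣAȳ = 247000.00 mm³.
x̄ = 274370.00/4940.00 = 55.54 mm; ȳ = 247000.00/4940.00 = 50.00 mm.

x̄ = 55.54 mm, ȳ = 50.00 mm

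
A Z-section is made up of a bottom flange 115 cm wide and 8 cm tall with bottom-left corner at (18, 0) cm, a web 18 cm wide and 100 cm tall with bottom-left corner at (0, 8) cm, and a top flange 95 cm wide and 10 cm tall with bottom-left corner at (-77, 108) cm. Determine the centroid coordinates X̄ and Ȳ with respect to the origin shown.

Part | A | x̄ᵢ | ȳᵢ | A·x̄ᵢ | A·ȳᵢ
bottom flange | 920.00 | 75.50 | 4.00 | 69460.00 | 3680.00
web | 1800.00 | 9.00 | 58.00 | 16200.00 | 104400.00
top flange | 950.00 | -29.50 | 113.00 | -28025.00 | 107350.00
Σ | 3670.00 |  |  | 57635.00 | 215430.00
X̄ = 57635.00 / 3670.00 = 15.70 cm
Ȳ = 215430.00 / 3670.00 = 58.70 cm

X̄ = 15.70 cm, Ȳ = 58.70 cm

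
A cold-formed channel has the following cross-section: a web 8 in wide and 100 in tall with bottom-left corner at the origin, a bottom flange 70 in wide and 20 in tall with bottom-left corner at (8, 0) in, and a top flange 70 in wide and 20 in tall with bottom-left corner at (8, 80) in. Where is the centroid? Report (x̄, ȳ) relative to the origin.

Part | A | x̄ᵢ | ȳᵢ | A·x̄ᵢ | A·ȳᵢ
web | 800.00 | 4.00 | 50.00 | 3200.00 | 40000.00
bottom flange | 1400.00 | 43.00 | 10.00 | 60200.00 | 14000.00
top flange | 1400.00 | 43.00 | 90.00 | 60200.00 | 126000.00
Σ | 3600.00 |  |  | 123600.00 | 180000.00
x̄ = 123600.00 / 3600.00 = 34.33 in
ȳ = 180000.00 / 3600.00 = 50.00 in

x̄ = 34.33 in, ȳ = 50.00 in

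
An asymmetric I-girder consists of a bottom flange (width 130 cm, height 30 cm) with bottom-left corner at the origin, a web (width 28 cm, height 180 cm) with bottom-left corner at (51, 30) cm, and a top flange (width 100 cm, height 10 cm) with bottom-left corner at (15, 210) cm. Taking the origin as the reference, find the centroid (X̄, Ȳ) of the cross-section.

X̄ = 65.00 cm, Ȳ = 88.36 cm

Part | A | x̄ᵢ | ȳᵢ | A·x̄ᵢ | A·ȳᵢ
bottom flange | 3900.00 | 65.00 | 15.00 | 253500.00 | 58500.00
web | 5040.00 | 65.00 | 120.00 | 327600.00 | 604800.00
top flange | 1000.00 | 65.00 | 215.00 | 65000.00 | 215000.00
Σ | 9940.00 |  |  | 646100.00 | 878300.00
X̄ = 646100.00 / 9940.00 = 65.00 cm
Ȳ = 878300.00 / 9940.00 = 88.36 cm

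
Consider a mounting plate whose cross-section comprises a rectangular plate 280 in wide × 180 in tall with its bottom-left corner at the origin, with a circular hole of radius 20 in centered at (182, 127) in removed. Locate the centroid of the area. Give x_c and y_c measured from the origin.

plate: A = 280 × 180 = 50400.00, centroid at (140.00, 90.00).
hole: A = −π·20² = -1256.64, centroid at (182.00, 127.00).
ΣA = 49143.36 in²
ΣAx_c = (50400.00)(140.00) + (-1256.64)(182.00) = 6827292.05 in³
ΣAy_c = (50400.00)(90.00) + (-1256.64)(127.00) = 4376407.09 in³
x_c = 6827292.05 / 49143.36 = 138.93 in
y_c = 4376407.09 / 49143.36 = 89.05 in

x_c = 138.93 in, y_c = 89.05 in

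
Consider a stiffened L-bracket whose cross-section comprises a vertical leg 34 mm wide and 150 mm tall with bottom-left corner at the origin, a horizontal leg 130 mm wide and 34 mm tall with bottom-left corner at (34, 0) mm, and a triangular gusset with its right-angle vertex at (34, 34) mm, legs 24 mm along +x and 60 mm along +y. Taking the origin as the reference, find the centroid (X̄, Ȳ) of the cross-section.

vertical leg: A = 34 × 150 = 5100.00, centroid at (17.00, 75.00).
horizontal leg: A = 130 × 34 = 4420.00, centroid at (99.00, 17.00).
gusset: A = ½·24·60 = 720.00, centroid at (42.00, 54.00).
ΣA = 10240.00 mm²
ΣAX̄ = (5100.00)(17.00) + (4420.00)(99.00) + (720.00)(42.00) = 554520.00 mm³
ΣAȲ = (5100.00)(75.00) + (4420.00)(17.00) + (720.00)(54.00) = 496520.00 mm³
X̄ = 554520.00 / 10240.00 = 54.15 mm
Ȳ = 496520.00 / 10240.00 = 48.49 mm

X̄ = 54.15 mm, Ȳ = 48.49 mm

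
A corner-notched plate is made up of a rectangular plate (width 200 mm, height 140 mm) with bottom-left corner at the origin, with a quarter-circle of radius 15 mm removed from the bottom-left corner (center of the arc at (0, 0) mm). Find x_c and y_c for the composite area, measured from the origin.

plate: A = 200 × 140 = 28000.00, centroid at (100.00, 70.00).
removed quarter-circle: A = −¼π·15² = -176.71, centroid at (6.37, 6.37).
ΣA = 27823.29 mm²
ΣAx_c = (28000.00)(100.00) + (-176.71)(6.37) = 2798875.00 mm³
ΣAy_c = (28000.00)(70.00) + (-176.71)(6.37) = 1958875.00 mm³
x_c = 2798875.00 / 27823.29 = 100.59 mm
y_c = 1958875.00 / 27823.29 = 70.40 mm

x_c = 100.59 mm, y_c = 70.40 mm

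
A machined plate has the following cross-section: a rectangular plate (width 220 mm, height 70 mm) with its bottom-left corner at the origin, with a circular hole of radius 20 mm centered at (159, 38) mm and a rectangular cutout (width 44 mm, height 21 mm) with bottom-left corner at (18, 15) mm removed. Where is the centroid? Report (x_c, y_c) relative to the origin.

plate: A = 220 × 70 = 15400.00, centroid at (110.00, 35.00).
hole 1: A = −π·20² = -1256.64, centroid at (159.00, 38.00).
hole 2: A = −(44 × 21) = -924.00, centroid at (40.00, 25.50).
ΣA = 13219.36 mm²
ΣAx_c = (15400.00)(110.00) + (-1256.64)(159.00) + (-924.00)(40.00) = 1457234.71 mm³
ΣAy_c = (15400.00)(35.00) + (-1256.64)(38.00) + (-924.00)(25.50) = 467685.79 mm³
x_c = 1457234.71 / 13219.36 = 110.23 mm
y_c = 467685.79 / 13219.36 = 35.38 mm

x_c = 110.23 mm, y_c = 35.38 mm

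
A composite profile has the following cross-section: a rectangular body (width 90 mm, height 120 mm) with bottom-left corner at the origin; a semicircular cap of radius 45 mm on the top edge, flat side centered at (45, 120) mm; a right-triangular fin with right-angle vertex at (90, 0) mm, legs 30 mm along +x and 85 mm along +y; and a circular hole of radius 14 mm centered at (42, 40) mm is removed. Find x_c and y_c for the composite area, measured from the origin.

rectangular body: A = 90 × 120 = 10800.00, centroid at (45.00, 60.00).
semicircular top: A = ½π·45² = 3180.86, centroid at (45.00, 139.10).
triangular fin: A = ½·30·85 = 1275.00, centroid at (100.00, 28.33).
hole: A = −π·14² = -615.75, centroid at (42.00, 40.00).
ΣA = 14640.11 mm²
ΣAx_c = (10800.00)(45.00) + (3180.86)(45.00) + (1275.00)(100.00) + (-615.75)(42.00) = 730777.22 mm³
ΣAy_c = (10800.00)(60.00) + (3180.86)(139.10) + (1275.00)(28.33) + (-615.75)(40.00) = 1101948.42 mm³
x_c = 730777.22 / 14640.11 = 49.92 mm
y_c = 1101948.42 / 14640.11 = 75.27 mm

x_c = 49.92 mm, y_c = 75.27 mm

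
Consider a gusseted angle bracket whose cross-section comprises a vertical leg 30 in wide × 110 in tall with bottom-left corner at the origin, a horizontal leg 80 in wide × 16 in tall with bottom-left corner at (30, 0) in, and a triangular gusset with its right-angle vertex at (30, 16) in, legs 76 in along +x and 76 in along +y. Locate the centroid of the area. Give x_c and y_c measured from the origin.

vertical leg: A = 30 × 110 = 3300.00, centroid at (15.00, 55.00).
horizontal leg: A = 80 × 16 = 1280.00, centroid at (70.00, 8.00).
gusset: A = ½·76·76 = 2888.00, centroid at (55.33, 41.33).
ΣA = 7468.00 in²
ΣAx_c = (3300.00)(15.00) + (1280.00)(70.00) + (2888.00)(55.33) = 298902.67 in³
ΣAy_c = (3300.00)(55.00) + (1280.00)(8.00) + (2888.00)(41.33) = 311110.67 in³
x_c = 298902.67 / 7468.00 = 40.02 in
y_c = 311110.67 / 7468.00 = 41.66 in

x_c = 40.02 in, y_c = 41.66 in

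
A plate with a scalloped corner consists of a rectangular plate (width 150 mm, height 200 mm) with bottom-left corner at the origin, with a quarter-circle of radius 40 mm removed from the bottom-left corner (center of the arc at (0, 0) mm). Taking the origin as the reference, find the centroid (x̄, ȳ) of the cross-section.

Part | A | x̄ᵢ | ȳᵢ | A·x̄ᵢ | A·ȳᵢ
plate | 30000.00 | 75.00 | 100.00 | 2250000.00 | 3000000.00
removed quarter-circle | -1256.64 | 16.98 | 16.98 | -21333.33 | -21333.33
Σ | 28743.36 |  |  | 2228666.67 | 2978666.67
x̄ = 2228666.67 / 28743.36 = 77.54 mm
ȳ = 2978666.67 / 28743.36 = 103.63 mm

x̄ = 77.54 mm, ȳ = 103.63 mm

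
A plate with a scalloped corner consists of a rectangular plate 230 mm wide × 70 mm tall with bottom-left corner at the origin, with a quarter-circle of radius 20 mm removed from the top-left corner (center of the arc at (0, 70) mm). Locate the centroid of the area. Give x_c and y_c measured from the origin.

x_c = 117.12 mm, y_c = 34.47 mm

plate: A = 230 × 70 = 16100.00, centroid at (115.00, 35.00).
removed quarter-circle: A = −¼π·20² = -314.16, centroid at (8.49, 61.51).
ΣA = 15785.84 mm²
ΣAx_c = (16100.00)(115.00) + (-314.16)(8.49) = 1848833.33 mm³
ΣAy_c = (16100.00)(35.00) + (-314.16)(61.51) = 544175.52 mm³
x_c = 1848833.33 / 15785.84 = 117.12 mm
y_c = 544175.52 / 15785.84 = 34.47 mm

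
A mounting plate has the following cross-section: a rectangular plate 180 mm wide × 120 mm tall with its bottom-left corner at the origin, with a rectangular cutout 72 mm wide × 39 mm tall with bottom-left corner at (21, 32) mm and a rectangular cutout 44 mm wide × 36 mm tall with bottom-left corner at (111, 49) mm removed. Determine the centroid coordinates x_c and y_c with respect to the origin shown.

x_c = 91.43 mm, y_c = 60.74 mm

Part | A | x̄ᵢ | ȳᵢ | A·x̄ᵢ | A·ȳᵢ
plate | 21600.00 | 90.00 | 60.00 | 1944000.00 | 1296000.00
hole 1 | -2808.00 | 57.00 | 51.50 | -160056.00 | -144612.00
hole 2 | -1584.00 | 133.00 | 67.00 | -210672.00 | -106128.00
Σ | 17208.00 |  |  | 1573272.00 | 1045260.00
x_c = 1573272.00 / 17208.00 = 91.43 mm
y_c = 1045260.00 / 17208.00 = 60.74 mm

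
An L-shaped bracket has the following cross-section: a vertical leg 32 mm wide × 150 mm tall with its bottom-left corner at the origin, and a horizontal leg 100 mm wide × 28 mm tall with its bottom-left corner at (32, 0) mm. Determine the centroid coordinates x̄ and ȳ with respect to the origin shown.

x̄ = 40.32 mm, ȳ = 52.53 mm

vertical leg: A = 32 × 150 = 4800.00, centroid at (16.00, 75.00).
horizontal leg: A = 100 × 28 = 2800.00, centroid at (82.00, 14.00).
ΣA = 7600.00 mm²
ΣAx̄ = (4800.00)(16.00) + (2800.00)(82.00) = 306400.00 mm³
ΣAȳ = (4800.00)(75.00) + (2800.00)(14.00) = 399200.00 mm³
x̄ = 306400.00 / 7600.00 = 40.32 mm
ȳ = 399200.00 / 7600.00 = 52.53 mm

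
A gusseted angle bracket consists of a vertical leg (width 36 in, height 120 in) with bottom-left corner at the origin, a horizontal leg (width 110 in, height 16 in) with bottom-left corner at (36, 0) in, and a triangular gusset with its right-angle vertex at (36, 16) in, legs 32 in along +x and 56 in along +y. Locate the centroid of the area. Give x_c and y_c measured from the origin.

vertical leg: A = 36 × 120 = 4320.00, centroid at (18.00, 60.00).
horizontal leg: A = 110 × 16 = 1760.00, centroid at (91.00, 8.00).
gusset: A = ½·32·56 = 896.00, centroid at (46.67, 34.67).
ΣA = 6976.00 in², ΣAx_c = 279733.33 in³, ΣAy_c = 304341.33 in³.
x_c = 279733.33/6976.00 = 40.10 in; y_c = 304341.33/6976.00 = 43.63 in.

x_c = 40.10 in, y_c = 43.63 in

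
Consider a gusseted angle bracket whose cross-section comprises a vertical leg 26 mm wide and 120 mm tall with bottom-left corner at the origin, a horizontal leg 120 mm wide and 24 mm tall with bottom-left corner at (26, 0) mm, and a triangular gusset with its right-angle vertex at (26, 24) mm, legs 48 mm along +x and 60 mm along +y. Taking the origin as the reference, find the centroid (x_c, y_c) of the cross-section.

x_c = 46.87 mm, y_c = 38.32 mm

vertical leg: A = 26 × 120 = 3120.00, centroid at (13.00, 60.00).
horizontal leg: A = 120 × 24 = 2880.00, centroid at (86.00, 12.00).
gusset: A = ½·48·60 = 1440.00, centroid at (42.00, 44.00).
ΣA = 7440.00 mm²
ΣAx_c = (3120.00)(13.00) + (2880.00)(86.00) + (1440.00)(42.00) = 348720.00 mm³
ΣAy_c = (3120.00)(60.00) + (2880.00)(12.00) + (1440.00)(44.00) = 285120.00 mm³
x_c = 348720.00 / 7440.00 = 46.87 mm
y_c = 285120.00 / 7440.00 = 38.32 mm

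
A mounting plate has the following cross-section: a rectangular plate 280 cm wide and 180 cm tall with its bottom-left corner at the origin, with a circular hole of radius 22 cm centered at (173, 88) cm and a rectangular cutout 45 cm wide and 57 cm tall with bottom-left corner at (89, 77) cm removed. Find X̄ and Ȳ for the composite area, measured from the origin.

X̄ = 140.49 cm, Ȳ = 89.21 cm

plate: A = 280 × 180 = 50400.00, centroid at (140.00, 90.00).
hole 1: A = −π·22² = -1520.53, centroid at (173.00, 88.00).
hole 2: A = −(45 × 57) = -2565.00, centroid at (111.50, 105.50).
ΣA = 46314.47 cm², ΣAX̄ = 6506950.66 cm³, ΣAȲ = 4131585.79 cm³.
X̄ = 6506950.66/46314.47 = 140.49 cm; Ȳ = 4131585.79/46314.47 = 89.21 cm.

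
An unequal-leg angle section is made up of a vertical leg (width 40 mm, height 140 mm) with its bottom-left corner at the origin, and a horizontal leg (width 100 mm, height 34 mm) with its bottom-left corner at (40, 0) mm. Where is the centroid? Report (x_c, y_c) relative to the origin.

vertical leg: A = 40 × 140 = 5600.00, centroid at (20.00, 70.00).
horizontal leg: A = 100 × 34 = 3400.00, centroid at (90.00, 17.00).
ΣA = 9000.00 mm², ΣAx_c = 418000.00 mm³, ΣAy_c = 449800.00 mm³.
x_c = 418000.00/9000.00 = 46.44 mm; y_c = 449800.00/9000.00 = 49.98 mm.

x_c = 46.44 mm, y_c = 49.98 mm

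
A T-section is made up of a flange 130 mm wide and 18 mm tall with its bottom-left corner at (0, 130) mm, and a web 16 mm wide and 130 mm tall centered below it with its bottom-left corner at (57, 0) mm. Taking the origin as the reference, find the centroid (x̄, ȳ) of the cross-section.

web: A = 16 × 130 = 2080.00, centroid at (65.00, 65.00).
flange: A = 130 × 18 = 2340.00, centroid at (65.00, 139.00).
ΣA = 4420.00 mm²
ΣAx̄ = (2080.00)(65.00) + (2340.00)(65.00) = 287300.00 mm³
ΣAȳ = (2080.00)(65.00) + (2340.00)(139.00) = 460460.00 mm³
x̄ = 287300.00 / 4420.00 = 65.00 mm
ȳ = 460460.00 / 4420.00 = 104.18 mm

x̄ = 65.00 mm, ȳ = 104.18 mm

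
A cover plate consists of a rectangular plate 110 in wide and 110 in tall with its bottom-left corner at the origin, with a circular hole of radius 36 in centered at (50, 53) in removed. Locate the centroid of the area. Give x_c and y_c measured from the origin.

plate: A = 110 × 110 = 12100.00, centroid at (55.00, 55.00).
hole: A = −π·36² = -4071.50, centroid at (50.00, 53.00).
ΣA = 8028.50 in²
ΣAx_c = (12100.00)(55.00) + (-4071.50)(50.00) = 461924.80 in³
ΣAy_c = (12100.00)(55.00) + (-4071.50)(53.00) = 449710.28 in³
x_c = 461924.80 / 8028.50 = 57.54 in
y_c = 449710.28 / 8028.50 = 56.01 in

x_c = 57.54 in, y_c = 56.01 in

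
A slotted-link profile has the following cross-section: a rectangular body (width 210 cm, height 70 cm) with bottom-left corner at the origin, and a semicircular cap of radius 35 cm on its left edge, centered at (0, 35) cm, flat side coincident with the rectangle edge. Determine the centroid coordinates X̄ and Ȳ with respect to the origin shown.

rectangular body: A = 210 × 70 = 14700.00, centroid at (105.00, 35.00).
semicircular end: A = ½π·35² = 1924.23, centroid at (-14.85, 35.00).
ΣA = 16624.23 cm², ΣAX̄ = 1514916.67 cm³, ΣAȲ = 581847.89 cm³.
X̄ = 1514916.67/16624.23 = 91.13 cm; Ȳ = 581847.89/16624.23 = 35.00 cm.

X̄ = 91.13 cm, Ȳ = 35.00 cm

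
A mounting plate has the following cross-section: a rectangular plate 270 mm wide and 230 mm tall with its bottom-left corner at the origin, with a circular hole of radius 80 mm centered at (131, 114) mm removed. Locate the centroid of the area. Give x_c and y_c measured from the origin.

Part | A | x̄ᵢ | ȳᵢ | A·x̄ᵢ | A·ȳᵢ
plate | 62100.00 | 135.00 | 115.00 | 8383500.00 | 7141500.00
hole | -20106.19 | 131.00 | 114.00 | -2633911.28 | -2292106.00
Σ | 41993.81 |  |  | 5749588.72 | 4849394.00
x_c = 5749588.72 / 41993.81 = 136.92 mm
y_c = 4849394.00 / 41993.81 = 115.48 mm

x_c = 136.92 mm, y_c = 115.48 mm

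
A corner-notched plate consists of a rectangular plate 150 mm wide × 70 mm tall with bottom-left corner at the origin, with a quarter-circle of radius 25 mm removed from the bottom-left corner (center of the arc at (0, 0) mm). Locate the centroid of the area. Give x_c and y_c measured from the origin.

x_c = 78.16 mm, y_c = 36.20 mm

plate: A = 150 × 70 = 10500.00, centroid at (75.00, 35.00).
removed quarter-circle: A = −¼π·25² = -490.87, centroid at (10.61, 10.61).
ΣA = 10009.13 mm²
ΣAx_c = (10500.00)(75.00) + (-490.87)(10.61) = 782291.67 mm³
ΣAy_c = (10500.00)(35.00) + (-490.87)(10.61) = 362291.67 mm³
x_c = 782291.67 / 10009.13 = 78.16 mm
y_c = 362291.67 / 10009.13 = 36.20 mm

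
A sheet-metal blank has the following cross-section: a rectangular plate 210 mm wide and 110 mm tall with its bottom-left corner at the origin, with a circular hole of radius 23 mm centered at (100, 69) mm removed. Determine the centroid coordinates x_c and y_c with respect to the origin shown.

plate: A = 210 × 110 = 23100.00, centroid at (105.00, 55.00).
hole: A = −π·23² = -1661.90, centroid at (100.00, 69.00).
ΣA = 21438.10 mm²
ΣAx_c = (23100.00)(105.00) + (-1661.90)(100.00) = 2259309.75 mm³
ΣAy_c = (23100.00)(55.00) + (-1661.90)(69.00) = 1155828.73 mm³
x_c = 2259309.75 / 21438.10 = 105.39 mm
y_c = 1155828.73 / 21438.10 = 53.91 mm

x_c = 105.39 mm, y_c = 53.91 mm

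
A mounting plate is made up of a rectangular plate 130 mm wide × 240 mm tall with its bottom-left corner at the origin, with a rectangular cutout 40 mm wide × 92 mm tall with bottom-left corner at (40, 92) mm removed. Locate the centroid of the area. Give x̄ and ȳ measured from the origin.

plate: A = 130 × 240 = 31200.00, centroid at (65.00, 120.00).
hole: A = −(40 × 92) = -3680.00, centroid at (60.00, 138.00).
ΣA = 27520.00 mm², ΣAx̄ = 1807200.00 mm³, ΣAȳ = 3236160.00 mm³.
x̄ = 1807200.00/27520.00 = 65.67 mm; ȳ = 3236160.00/27520.00 = 117.59 mm.

x̄ = 65.67 mm, ȳ = 117.59 mm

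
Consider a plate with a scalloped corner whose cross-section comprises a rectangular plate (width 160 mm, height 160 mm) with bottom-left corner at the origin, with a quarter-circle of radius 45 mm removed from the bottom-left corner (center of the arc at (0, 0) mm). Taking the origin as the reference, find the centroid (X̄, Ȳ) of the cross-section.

X̄ = 84.03 mm, Ȳ = 84.03 mm

plate: A = 160 × 160 = 25600.00, centroid at (80.00, 80.00).
removed quarter-circle: A = −¼π·45² = -1590.43, centroid at (19.10, 19.10).
ΣA = 24009.57 mm²
ΣAX̄ = (25600.00)(80.00) + (-1590.43)(19.10) = 2017625.00 mm³
ΣAȲ = (25600.00)(80.00) + (-1590.43)(19.10) = 2017625.00 mm³
X̄ = 2017625.00 / 24009.57 = 84.03 mm
Ȳ = 2017625.00 / 24009.57 = 84.03 mm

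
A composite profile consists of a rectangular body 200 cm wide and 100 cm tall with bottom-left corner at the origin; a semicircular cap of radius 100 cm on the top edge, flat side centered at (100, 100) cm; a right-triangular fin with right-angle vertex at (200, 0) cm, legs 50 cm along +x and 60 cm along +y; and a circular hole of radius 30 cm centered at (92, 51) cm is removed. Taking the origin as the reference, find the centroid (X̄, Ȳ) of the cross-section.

X̄ = 105.75 cm, Ȳ = 90.84 cm

rectangular body: A = 200 × 100 = 20000.00, centroid at (100.00, 50.00).
semicircular top: A = ½π·100² = 15707.96, centroid at (100.00, 142.44).
triangular fin: A = ½·50·60 = 1500.00, centroid at (216.67, 20.00).
hole: A = −π·30² = -2827.43, centroid at (92.00, 51.00).
ΣA = 34380.53 cm², ΣAX̄ = 3635672.46 cm³, ΣAȲ = 3123263.89 cm³.
X̄ = 3635672.46/34380.53 = 105.75 cm; Ȳ = 3123263.89/34380.53 = 90.84 cm.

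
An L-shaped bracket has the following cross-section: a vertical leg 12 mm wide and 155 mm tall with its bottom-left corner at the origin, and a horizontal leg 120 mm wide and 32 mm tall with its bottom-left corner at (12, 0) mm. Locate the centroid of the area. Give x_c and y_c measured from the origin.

x_c = 50.46 mm, y_c = 36.07 mm

vertical leg: A = 12 × 155 = 1860.00, centroid at (6.00, 77.50).
horizontal leg: A = 120 × 32 = 3840.00, centroid at (72.00, 16.00).
ΣA = 5700.00 mm², ΣAx_c = 287640.00 mm³, ΣAy_c = 205590.00 mm³.
x_c = 287640.00/5700.00 = 50.46 mm; y_c = 205590.00/5700.00 = 36.07 mm.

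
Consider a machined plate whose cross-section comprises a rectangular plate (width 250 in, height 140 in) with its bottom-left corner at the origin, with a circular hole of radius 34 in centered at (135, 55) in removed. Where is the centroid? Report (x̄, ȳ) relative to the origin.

x̄ = 123.84 in, ȳ = 71.74 in

Part | A | x̄ᵢ | ȳᵢ | A·x̄ᵢ | A·ȳᵢ
plate | 35000.00 | 125.00 | 70.00 | 4375000.00 | 2450000.00
hole | -3631.68 | 135.00 | 55.00 | -490276.95 | -199742.46
Σ | 31368.32 |  |  | 3884723.05 | 2250257.54
x̄ = 3884723.05 / 31368.32 = 123.84 in
ȳ = 2250257.54 / 31368.32 = 71.74 in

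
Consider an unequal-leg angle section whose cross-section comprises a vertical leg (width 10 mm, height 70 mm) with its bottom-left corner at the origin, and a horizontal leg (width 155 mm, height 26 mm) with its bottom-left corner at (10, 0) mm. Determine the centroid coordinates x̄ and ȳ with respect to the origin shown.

x̄ = 75.29 mm, ȳ = 16.26 mm

vertical leg: A = 10 × 70 = 700.00, centroid at (5.00, 35.00).
horizontal leg: A = 155 × 26 = 4030.00, centroid at (87.50, 13.00).
ΣA = 4730.00 mm²
ΣAx̄ = (700.00)(5.00) + (4030.00)(87.50) = 356125.00 mm³
ΣAȳ = (700.00)(35.00) + (4030.00)(13.00) = 76890.00 mm³
x̄ = 356125.00 / 4730.00 = 75.29 mm
ȳ = 76890.00 / 4730.00 = 16.26 mm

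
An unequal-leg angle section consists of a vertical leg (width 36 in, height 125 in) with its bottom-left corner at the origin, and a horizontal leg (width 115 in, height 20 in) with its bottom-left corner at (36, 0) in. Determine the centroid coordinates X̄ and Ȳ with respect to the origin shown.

vertical leg: A = 36 × 125 = 4500.00, centroid at (18.00, 62.50).
horizontal leg: A = 115 × 20 = 2300.00, centroid at (93.50, 10.00).
ΣA = 6800.00 in²
ΣAX̄ = (4500.00)(18.00) + (2300.00)(93.50) = 296050.00 in³
ΣAȲ = (4500.00)(62.50) + (2300.00)(10.00) = 304250.00 in³
X̄ = 296050.00 / 6800.00 = 43.54 in
Ȳ = 304250.00 / 6800.00 = 44.74 in

X̄ = 43.54 in, Ȳ = 44.74 in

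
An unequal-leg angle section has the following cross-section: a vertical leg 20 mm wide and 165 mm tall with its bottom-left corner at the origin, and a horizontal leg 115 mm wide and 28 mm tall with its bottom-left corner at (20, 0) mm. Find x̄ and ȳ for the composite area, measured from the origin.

x̄ = 43.34 mm, ȳ = 48.67 mm

Part | A | x̄ᵢ | ȳᵢ | A·x̄ᵢ | A·ȳᵢ
vertical leg | 3300.00 | 10.00 | 82.50 | 33000.00 | 272250.00
horizontal leg | 3220.00 | 77.50 | 14.00 | 249550.00 | 45080.00
Σ | 6520.00 |  |  | 282550.00 | 317330.00
x̄ = 282550.00 / 6520.00 = 43.34 mm
ȳ = 317330.00 / 6520.00 = 48.67 mm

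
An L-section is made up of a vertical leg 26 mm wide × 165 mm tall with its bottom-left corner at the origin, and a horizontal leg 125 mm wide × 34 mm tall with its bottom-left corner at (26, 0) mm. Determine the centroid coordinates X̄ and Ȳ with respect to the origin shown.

X̄ = 50.57 mm, Ȳ = 49.90 mm

vertical leg: A = 26 × 165 = 4290.00, centroid at (13.00, 82.50).
horizontal leg: A = 125 × 34 = 4250.00, centroid at (88.50, 17.00).
ΣA = 8540.00 mm², ΣAX̄ = 431895.00 mm³, ΣAȲ = 426175.00 mm³.
X̄ = 431895.00/8540.00 = 50.57 mm; Ȳ = 426175.00/8540.00 = 49.90 mm.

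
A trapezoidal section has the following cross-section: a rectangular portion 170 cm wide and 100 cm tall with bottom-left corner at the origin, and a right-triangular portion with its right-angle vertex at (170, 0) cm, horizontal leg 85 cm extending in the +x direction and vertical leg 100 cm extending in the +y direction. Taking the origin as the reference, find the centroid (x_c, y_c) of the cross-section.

x_c = 107.67 cm, y_c = 46.67 cm

Part | A | x̄ᵢ | ȳᵢ | A·x̄ᵢ | A·ȳᵢ
rectangular portion | 17000.00 | 85.00 | 50.00 | 1445000.00 | 850000.00
triangular portion | 4250.00 | 198.33 | 33.33 | 842916.67 | 141666.67
Σ | 21250.00 |  |  | 2287916.67 | 991666.67
x_c = 2287916.67 / 21250.00 = 107.67 cm
y_c = 991666.67 / 21250.00 = 46.67 cm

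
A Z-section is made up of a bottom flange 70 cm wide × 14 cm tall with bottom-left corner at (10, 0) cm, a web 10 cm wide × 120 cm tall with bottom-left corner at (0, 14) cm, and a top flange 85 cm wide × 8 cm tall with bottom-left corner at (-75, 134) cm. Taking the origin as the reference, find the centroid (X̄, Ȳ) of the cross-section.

bottom flange: A = 70 × 14 = 980.00, centroid at (45.00, 7.00).
web: A = 10 × 120 = 1200.00, centroid at (5.00, 74.00).
top flange: A = 85 × 8 = 680.00, centroid at (-32.50, 138.00).
ΣA = 2860.00 cm², ΣAX̄ = 28000.00 cm³, ΣAȲ = 189500.00 cm³.
X̄ = 28000.00/2860.00 = 9.79 cm; Ȳ = 189500.00/2860.00 = 66.26 cm.

X̄ = 9.79 cm, Ȳ = 66.26 cm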